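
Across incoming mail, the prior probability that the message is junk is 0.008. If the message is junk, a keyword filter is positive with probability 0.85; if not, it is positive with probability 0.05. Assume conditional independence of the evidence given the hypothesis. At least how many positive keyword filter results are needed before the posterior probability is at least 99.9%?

Prior odds: 0.008 ÷ 0.992 = 1/124.
Likelihood ratio of a positive = 0.85/0.05 = 17.
Target odds: 0.999 ÷ 0.001 = 999.
Require 17ⁿ ≥ 999 ÷ (1/124) = 123876.
17⁴ = 83521 falls short of 123876 but 17⁵ = 1419857 reaches it, so n = 5.

5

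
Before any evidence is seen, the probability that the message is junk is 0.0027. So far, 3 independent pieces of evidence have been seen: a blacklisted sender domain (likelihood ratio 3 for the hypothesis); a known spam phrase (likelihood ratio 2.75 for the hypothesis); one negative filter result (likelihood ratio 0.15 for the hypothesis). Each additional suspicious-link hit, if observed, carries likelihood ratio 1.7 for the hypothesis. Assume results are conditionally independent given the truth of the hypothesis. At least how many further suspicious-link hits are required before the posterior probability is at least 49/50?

Prior odds = 0.0027/0.9973 = 27/9973.
Combined Bayes factor of the evidence already in hand = 3 × 2.75 × 0.15 = 1.2375.
Odds after that evidence = (27/9973) × 1.2375 = 2673/797840.
Target odds = 0.98/0.02 = 49.
Need 1.7ⁿ ≥ 49 ÷ (2673/797840) = 39094160/2673.
1.7¹⁸ ≈14063.1 falls short of 39094160/2673 but 1.7¹⁹ ≈23907.2 reaches it, so n = 19.

19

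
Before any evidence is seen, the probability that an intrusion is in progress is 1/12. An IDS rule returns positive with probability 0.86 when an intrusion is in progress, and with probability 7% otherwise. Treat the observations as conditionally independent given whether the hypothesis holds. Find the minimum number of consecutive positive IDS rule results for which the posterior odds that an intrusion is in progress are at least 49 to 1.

3

Prior odds: (1/12) ÷ (11/12) = 1/11.
Likelihood ratio of a positive result = 0.86/0.07 = 86/7.
Target odds = 49.
Require (86/7)ⁿ ≥ 49 ÷ (1/11) = 539.
(86/7)² = 7396/49 falls short of 539 but (86/7)³ = 636056/343 reaches it, so n = 3.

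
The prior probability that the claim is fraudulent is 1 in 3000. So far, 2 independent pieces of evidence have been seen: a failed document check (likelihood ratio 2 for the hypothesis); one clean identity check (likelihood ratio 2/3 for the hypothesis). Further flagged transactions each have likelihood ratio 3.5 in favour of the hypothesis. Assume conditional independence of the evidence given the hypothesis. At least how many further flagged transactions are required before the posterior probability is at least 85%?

Prior odds = (1/3000)/(2999/3000) = 1/2999.
Combined Bayes factor of the evidence already in hand = 2 × (2/3) = 4/3.
Odds after that evidence = (1/2999) × 4/3 = 4/8997.
Target odds = 0.85/0.15 = 17/3.
Need 3.5ⁿ ≥ 17/3 ÷ (4/8997) = 12745.75.
3.5⁷ = 823543/128 falls short of 12745.75 but 3.5⁸ = 5764801/256 reaches it, so n = 8.

8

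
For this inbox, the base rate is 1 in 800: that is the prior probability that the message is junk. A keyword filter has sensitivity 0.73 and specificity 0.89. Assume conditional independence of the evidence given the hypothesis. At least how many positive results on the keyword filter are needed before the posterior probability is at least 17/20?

5

Prior odds = 0.00125/0.99875 = 1/799.
False-positive rate = 1 − 0.89 = 0.11; likelihood ratio of a positive = 0.73/0.11 = 73/11.
Target odds: 0.85 ÷ 0.15 = 17/3.
Need (1/799) × (73/11)ⁿ ≥ 17/3, i.e. (73/11)ⁿ ≥ 13583/3.
(73/11)⁴ = 28398241/14641 falls short of 13583/3 but (73/11)⁵ ≈12872.1 reaches it, so n = 5.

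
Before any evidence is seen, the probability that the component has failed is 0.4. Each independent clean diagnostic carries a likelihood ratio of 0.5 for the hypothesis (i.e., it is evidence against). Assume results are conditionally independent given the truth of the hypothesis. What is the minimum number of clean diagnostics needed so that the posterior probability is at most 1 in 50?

6

Prior odds: 0.4 ÷ 0.6 = 2/3.
Likelihood ratio per clean diagnostic = 0.5.
Target posterior odds = 0.02/0.98 = 1/49.
Require 0.5ⁿ ≤ 1/49 ÷ (2/3) = 3/98.
0.5⁵ = 0.03125 is still above 3/98 but 0.5⁶ = 0.015625 is at or below it, so n = 6.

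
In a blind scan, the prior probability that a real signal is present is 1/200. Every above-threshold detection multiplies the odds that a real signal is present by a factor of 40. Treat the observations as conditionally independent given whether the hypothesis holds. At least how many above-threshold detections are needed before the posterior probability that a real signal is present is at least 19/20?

Prior odds = 0.005/0.995 = 1/199.
Likelihood ratio per above-threshold detection = 40.
Target posterior odds = 0.95/0.05 = 19.
Need (1/199) × 40ⁿ ≥ 19, i.e. 40ⁿ ≥ 3781.
40² = 1600 falls short of 3781 but 40³ = 64000 reaches it, so n = 3.

3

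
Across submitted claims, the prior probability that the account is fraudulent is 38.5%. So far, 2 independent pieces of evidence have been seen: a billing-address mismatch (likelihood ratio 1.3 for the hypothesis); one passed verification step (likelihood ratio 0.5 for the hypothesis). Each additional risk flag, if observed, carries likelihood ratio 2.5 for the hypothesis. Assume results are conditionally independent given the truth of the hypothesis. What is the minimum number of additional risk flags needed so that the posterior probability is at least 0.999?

9

Prior odds = 0.385/0.615 = 77/123.
Combined Bayes factor of the evidence already in hand = 1.3 × 0.5 = 0.65.
Odds after that evidence = (77/123) × 0.65 = 1001/2460.
Target odds = 0.999/0.001 = 999.
Need 2.5ⁿ ≥ 999 ÷ (1001/2460) = 2457540/1001.
2.5⁸ = 390625/256 falls short of 2457540/1001 but 2.5⁹ = 1953125/512 reaches it, so n = 9.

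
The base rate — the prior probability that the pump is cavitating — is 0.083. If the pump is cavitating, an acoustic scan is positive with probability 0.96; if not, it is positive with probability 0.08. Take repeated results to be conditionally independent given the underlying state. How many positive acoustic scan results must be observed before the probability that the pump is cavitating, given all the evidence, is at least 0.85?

2

Prior odds: 0.083 ÷ 0.917 = 83/917.
Likelihood ratio of a positive = 0.96/0.08 = 12.
Target posterior odds = 0.85/0.15 = 17/3.
Require 12ⁿ ≥ 17/3 ÷ (83/917) = 15589/249.
12¹ = 12 falls short of 15589/249 but 12² = 144 reaches it, so n = 2.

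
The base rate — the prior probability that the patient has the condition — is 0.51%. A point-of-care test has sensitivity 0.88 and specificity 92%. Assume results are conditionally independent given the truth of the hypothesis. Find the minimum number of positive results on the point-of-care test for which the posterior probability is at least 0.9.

Prior odds: 0.0051 ÷ 0.9949 = 51/9949.
False-positive rate = 1 − 0.92 = 0.08; likelihood ratio of a positive = 0.88/0.08 = 11.
Target odds: 0.9 ÷ 0.1 = 9.
Require 11ⁿ ≥ 9 ÷ (51/9949) = 29847/17.
11³ = 1331 falls short of 29847/17 but 11⁴ = 14641 reaches it, so n = 4.

4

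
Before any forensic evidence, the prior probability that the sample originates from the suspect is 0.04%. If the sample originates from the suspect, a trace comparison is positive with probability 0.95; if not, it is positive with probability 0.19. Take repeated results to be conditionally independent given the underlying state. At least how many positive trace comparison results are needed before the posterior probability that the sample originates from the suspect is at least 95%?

7

Prior odds: 0.0004 ÷ 0.9996 = 1/2499.
Likelihood ratio of a positive = 0.95/0.19 = 5.
Target odds: 0.95 ÷ 0.05 = 19.
Require 5ⁿ ≥ 19 ÷ (1/2499) = 47481.
5⁶ = 15625 falls short of 47481 but 5⁷ = 78125 reaches it, so n = 7.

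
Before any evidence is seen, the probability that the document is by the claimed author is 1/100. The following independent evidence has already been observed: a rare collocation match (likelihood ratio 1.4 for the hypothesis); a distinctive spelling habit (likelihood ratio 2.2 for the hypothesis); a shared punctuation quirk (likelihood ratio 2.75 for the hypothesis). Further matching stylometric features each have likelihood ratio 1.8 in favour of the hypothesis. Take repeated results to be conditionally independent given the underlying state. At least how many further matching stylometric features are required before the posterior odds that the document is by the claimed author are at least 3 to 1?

7

Prior odds = 0.01/0.99 = 1/99.
Combined Bayes factor of the evidence already in hand = 1.4 × 2.2 × 2.75 = 8.47.
Odds after that evidence = (1/99) × 8.47 = 77/900.
Target odds = 3.
Need 1.8ⁿ ≥ 3 ÷ (77/900) = 2700/77.
1.8⁶ = 531441/15625 falls short of 2700/77 but 1.8⁷ = 4782969/78125 reaches it, so n = 7.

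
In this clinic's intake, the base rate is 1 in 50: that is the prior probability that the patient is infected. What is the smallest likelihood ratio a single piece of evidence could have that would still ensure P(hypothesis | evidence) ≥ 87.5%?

343

Prior odds = 0.02/0.98 = 1/49.
Target odds = 0.875/0.125 = 7.
Required Bayes factor = 7 ÷ (1/49) = 343.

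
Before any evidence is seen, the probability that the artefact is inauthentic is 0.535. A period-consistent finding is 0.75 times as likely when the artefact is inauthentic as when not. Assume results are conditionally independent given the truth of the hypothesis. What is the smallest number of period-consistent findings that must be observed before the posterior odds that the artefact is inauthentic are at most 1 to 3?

5

Prior odds = 0.535/0.465 = 107/93.
Likelihood ratio per period-consistent finding = 0.75.
Target odds = 1/3.
Need (107/93) × 0.75ⁿ ≤ 1/3, i.e. 0.75ⁿ ≤ 31/107.
0.75⁴ = 0.31640625 is still above 31/107 but 0.75⁵ = 243/1024 is at or below it, so n = 5.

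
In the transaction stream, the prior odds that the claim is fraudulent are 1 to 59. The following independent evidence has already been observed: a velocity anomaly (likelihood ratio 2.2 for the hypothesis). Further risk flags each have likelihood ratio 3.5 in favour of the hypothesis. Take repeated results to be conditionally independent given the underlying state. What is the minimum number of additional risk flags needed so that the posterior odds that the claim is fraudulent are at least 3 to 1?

4

Prior odds = 1/59.
Bayes factor of the evidence already in hand = 2.2.
Odds after that evidence = (1/59) × 2.2 = 11/295.
Target odds = 3.
Need 3.5ⁿ ≥ 3 ÷ (11/295) = 885/11.
3.5³ = 42.875 falls short of 885/11 but 3.5⁴ = 150.0625 reaches it, so n = 4.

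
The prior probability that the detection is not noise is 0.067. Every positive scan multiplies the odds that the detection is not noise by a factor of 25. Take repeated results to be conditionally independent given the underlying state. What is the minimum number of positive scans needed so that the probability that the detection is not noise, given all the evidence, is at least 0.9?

Prior odds: 0.067 ÷ 0.933 = 67/933.
Likelihood ratio per positive scan = 25.
Target odds: 0.9 ÷ 0.1 = 9.
Require 25ⁿ ≥ 9 ÷ (67/933) = 8397/67.
25¹ = 25 falls short of 8397/67 but 25² = 625 reaches it, so n = 2.

2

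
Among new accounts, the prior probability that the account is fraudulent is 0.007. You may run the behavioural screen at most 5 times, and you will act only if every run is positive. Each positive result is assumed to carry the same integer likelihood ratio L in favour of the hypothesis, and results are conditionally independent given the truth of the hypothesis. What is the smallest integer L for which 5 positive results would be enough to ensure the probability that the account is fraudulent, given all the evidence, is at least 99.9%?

Prior odds = 0.007/0.993 = 7/993.
Target odds = 0.999/0.001 = 999.
Need L⁵ ≥ 999 ÷ (7/993) = 992007/7.
10⁵ = 100000 < 992007/7 ≤ 161051 = 11⁵, so L = 11.

11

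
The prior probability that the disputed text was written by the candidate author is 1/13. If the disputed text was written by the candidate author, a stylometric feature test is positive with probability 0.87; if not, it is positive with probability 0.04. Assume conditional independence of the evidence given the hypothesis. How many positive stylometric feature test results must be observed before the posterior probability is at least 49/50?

3

Prior odds = (1/13)/(12/13) = 1/12.
Likelihood ratio of a positive = 0.87/0.04 = 21.75.
Target odds: 0.98 ÷ 0.02 = 49.
Need (1/12) × 21.75ⁿ ≥ 49, i.e. 21.75ⁿ ≥ 588.
21.75² = 473.0625 falls short of 588 but 21.75³ = 658503/64 reaches it, so n = 3.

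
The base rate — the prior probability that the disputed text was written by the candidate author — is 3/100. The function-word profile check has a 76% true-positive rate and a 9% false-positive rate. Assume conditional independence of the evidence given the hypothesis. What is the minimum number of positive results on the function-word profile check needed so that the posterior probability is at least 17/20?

3

Prior odds = 0.03/0.97 = 3/97.
Likelihood ratio of a positive result = 0.76/0.09 = 76/9.
Target odds: 0.85 ÷ 0.15 = 17/3.
Need (3/97) × (76/9)ⁿ ≥ 17/3, i.e. (76/9)ⁿ ≥ 1649/9.
(76/9)² = 5776/81 falls short of 1649/9 but (76/9)³ = 438976/729 reaches it, so n = 3.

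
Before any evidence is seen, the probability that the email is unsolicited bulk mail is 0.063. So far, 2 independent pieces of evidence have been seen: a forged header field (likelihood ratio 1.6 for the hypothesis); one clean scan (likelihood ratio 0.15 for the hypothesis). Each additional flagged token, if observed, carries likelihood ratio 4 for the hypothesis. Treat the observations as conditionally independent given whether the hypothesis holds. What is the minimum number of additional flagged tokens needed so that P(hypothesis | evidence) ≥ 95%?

6

Prior odds = 0.063/0.937 = 63/937.
Combined Bayes factor of the evidence already in hand = 1.6 × 0.15 = 0.24.
Odds after that evidence = (63/937) × 0.24 = 378/23425.
Target odds = 0.95/0.05 = 19.
Need 4ⁿ ≥ 19 ÷ (378/23425) = 445075/378.
4⁵ = 1024 falls short of 445075/378 but 4⁶ = 4096 reaches it, so n = 6.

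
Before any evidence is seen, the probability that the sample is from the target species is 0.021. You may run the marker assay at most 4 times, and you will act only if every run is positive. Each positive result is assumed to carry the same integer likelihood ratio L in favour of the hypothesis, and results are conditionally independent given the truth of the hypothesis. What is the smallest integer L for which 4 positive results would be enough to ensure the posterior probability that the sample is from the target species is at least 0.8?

Prior odds = 0.021/0.979 = 21/979.
Target odds = 0.8/0.2 = 4.
Need L⁴ ≥ 4 ÷ (21/979) = 3916/21.
3⁴ = 81 < 3916/21 ≤ 256 = 4⁴, so L = 4.

4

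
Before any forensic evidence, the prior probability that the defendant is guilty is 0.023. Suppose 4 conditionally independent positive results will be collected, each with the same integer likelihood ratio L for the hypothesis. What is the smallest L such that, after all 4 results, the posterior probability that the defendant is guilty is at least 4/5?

4

Prior odds = 0.023/0.977 = 23/977.
Target odds = 0.8/0.2 = 4.
Need L⁴ ≥ 4 ÷ (23/977) = 3908/23.
3⁴ = 81 < 3908/23 ≤ 256 = 4⁴, so L = 4.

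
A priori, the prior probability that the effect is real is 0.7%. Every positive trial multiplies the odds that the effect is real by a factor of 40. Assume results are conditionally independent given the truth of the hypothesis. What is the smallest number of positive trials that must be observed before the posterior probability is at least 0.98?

Prior odds = 0.007/0.993 = 7/993.
Likelihood ratio per positive trial = 40.
Target odds: 0.98 ÷ 0.02 = 49.
Require 40ⁿ ≥ 49 ÷ (7/993) = 6951.
40² = 1600 falls short of 6951 but 40³ = 64000 reaches it, so n = 3.

3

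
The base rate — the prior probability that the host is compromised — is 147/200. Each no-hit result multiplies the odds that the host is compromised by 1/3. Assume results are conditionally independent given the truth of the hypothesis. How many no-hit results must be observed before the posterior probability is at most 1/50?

5

Prior odds: 0.735 ÷ 0.265 = 147/53.
Likelihood ratio per no-hit result = 1/3.
Target odds: 0.02 ÷ 0.98 = 1/49.
Require (1/3)ⁿ ≤ 1/49 ÷ (147/53) = 53/7203.
(1/3)⁴ = 1/81 is still above 53/7203 but (1/3)⁵ = 1/243 is at or below it, so n = 5.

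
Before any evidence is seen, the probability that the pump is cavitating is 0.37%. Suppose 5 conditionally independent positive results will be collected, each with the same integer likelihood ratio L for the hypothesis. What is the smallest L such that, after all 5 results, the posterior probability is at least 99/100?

8

Prior odds = 0.0037/0.9963 = 37/9963.
Target odds = 0.99/0.01 = 99.
Need L⁵ ≥ 99 ÷ (37/9963) = 986337/37.
7⁵ = 16807 < 986337/37 ≤ 32768 = 8⁵, so L = 8.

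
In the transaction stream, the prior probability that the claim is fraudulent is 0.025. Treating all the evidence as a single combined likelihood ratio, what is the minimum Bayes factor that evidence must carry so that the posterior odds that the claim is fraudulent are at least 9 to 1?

Prior odds = 0.025/0.975 = 1/39.
Target odds = 9.
Required Bayes factor = 9 ÷ (1/39) = 351.

351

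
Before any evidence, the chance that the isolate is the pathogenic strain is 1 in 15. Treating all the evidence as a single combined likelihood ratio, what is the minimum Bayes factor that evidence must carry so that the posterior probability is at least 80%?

Prior odds = (1/15)/(14/15) = 1/14.
Target odds = 0.8/0.2 = 4.
Required Bayes factor = 4 ÷ (1/14) = 56.

56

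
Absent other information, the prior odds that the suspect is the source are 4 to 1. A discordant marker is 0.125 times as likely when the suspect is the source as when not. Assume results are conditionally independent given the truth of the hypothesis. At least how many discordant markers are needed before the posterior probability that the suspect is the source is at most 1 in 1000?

4

Prior odds = 4.
Likelihood ratio per discordant marker = 0.125.
Target posterior odds = 0.001/0.999 = 1/999.
Require 0.125ⁿ ≤ 1/999 ÷ 4 = 1/3996.
0.125³ = 0.001953125 is still above 1/3996 but 0.125⁴ = 1/4096 is at or below it, so n = 4.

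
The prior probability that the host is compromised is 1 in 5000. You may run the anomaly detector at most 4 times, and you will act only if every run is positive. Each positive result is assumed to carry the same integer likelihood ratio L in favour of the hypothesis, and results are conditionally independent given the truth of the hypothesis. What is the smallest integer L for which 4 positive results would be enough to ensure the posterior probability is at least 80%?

12

Prior odds = 0.0002/0.9998 = 1/4999.
Target odds = 0.8/0.2 = 4.
Need L⁴ ≥ 4 ÷ (1/4999) = 19996.
11⁴ = 14641 < 19996 ≤ 20736 = 12⁴, so L = 12.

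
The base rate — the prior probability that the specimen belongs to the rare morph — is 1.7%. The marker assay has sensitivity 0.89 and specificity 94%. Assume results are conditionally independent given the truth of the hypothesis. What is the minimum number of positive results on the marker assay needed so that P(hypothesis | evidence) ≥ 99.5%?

Prior odds = 0.017/0.983 = 17/983.
False-positive rate = 1 − 0.94 = 0.06; likelihood ratio of a positive = 0.89/0.06 = 89/6.
Target posterior odds = 0.995/0.005 = 199.
Need (17/983) × (89/6)ⁿ ≥ 199, i.e. (89/6)ⁿ ≥ 195617/17.
(89/6)³ = 704969/216 falls short of 195617/17 but (89/6)⁴ = 62742241/1296 reaches it, so n = 4.

4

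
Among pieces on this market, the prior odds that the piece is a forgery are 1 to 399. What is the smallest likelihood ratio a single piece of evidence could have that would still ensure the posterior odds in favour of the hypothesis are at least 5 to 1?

Prior odds = 1/399.
Target odds = 5.
Required Bayes factor = 5 ÷ (1/399) = 1995.

1995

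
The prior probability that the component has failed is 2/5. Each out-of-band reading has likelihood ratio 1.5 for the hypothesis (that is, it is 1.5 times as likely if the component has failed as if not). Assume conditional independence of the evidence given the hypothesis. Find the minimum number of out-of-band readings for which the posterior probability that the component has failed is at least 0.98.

Prior odds: 0.4 ÷ 0.6 = 2/3.
Likelihood ratio per out-of-band reading = 1.5.
Target odds: 0.98 ÷ 0.02 = 49.
Need (2/3) × 1.5ⁿ ≥ 49, i.e. 1.5ⁿ ≥ 73.5.
1.5¹⁰ = 59049/1024 falls short of 73.5 but 1.5¹¹ = 177147/2048 reaches it, so n = 11.

11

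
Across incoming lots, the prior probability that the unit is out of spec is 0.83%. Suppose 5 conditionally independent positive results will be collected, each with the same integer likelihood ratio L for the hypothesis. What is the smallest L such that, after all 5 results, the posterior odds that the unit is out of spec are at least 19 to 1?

Prior odds = 0.0083/0.9917 = 83/9917.
Target odds = 19.
Need L⁵ ≥ 19 ÷ (83/9917) = 188423/83.
4⁵ = 1024 < 188423/83 ≤ 3125 = 5⁵, so L = 5.

5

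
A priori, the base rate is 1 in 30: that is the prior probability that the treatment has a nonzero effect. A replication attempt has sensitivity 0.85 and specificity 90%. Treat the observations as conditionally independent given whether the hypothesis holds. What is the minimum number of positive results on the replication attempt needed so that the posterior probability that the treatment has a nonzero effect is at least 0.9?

Prior odds = (1/30)/(29/30) = 1/29.
False-positive rate = 1 − 0.9 = 0.1; likelihood ratio of a positive = 0.85/0.1 = 8.5.
Target posterior odds = 0.9/0.1 = 9.
Need (1/29) × 8.5ⁿ ≥ 9, i.e. 8.5ⁿ ≥ 261.
8.5² = 72.25 falls short of 261 but 8.5³ = 614.125 reaches it, so n = 3.

3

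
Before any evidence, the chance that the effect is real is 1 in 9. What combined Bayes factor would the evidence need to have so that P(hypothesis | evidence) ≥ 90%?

Prior odds = (1/9)/(8/9) = 0.125.
Target odds = 0.9/0.1 = 9.
Required Bayes factor = 9 ÷ 0.125 = 72.

72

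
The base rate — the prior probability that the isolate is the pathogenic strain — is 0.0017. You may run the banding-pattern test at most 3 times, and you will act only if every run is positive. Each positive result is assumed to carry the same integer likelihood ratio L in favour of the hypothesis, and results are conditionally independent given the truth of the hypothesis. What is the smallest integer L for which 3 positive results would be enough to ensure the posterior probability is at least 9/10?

Prior odds = 0.0017/0.9983 = 17/9983.
Target odds = 0.9/0.1 = 9.
Need L³ ≥ 9 ÷ (17/9983) = 89847/17.
17³ = 4913 < 89847/17 ≤ 5832 = 18³, so L = 18.

18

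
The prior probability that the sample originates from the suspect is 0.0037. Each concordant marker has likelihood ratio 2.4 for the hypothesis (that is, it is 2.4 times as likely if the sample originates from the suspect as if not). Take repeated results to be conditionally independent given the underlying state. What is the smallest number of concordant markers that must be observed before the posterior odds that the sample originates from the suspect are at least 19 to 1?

10

Prior odds = 0.0037/0.9963 = 37/9963.
Likelihood ratio per concordant marker = 2.4.
Target odds = 19.
Need (37/9963) × 2.4ⁿ ≥ 19, i.e. 2.4ⁿ ≥ 189297/37.
2.4⁹ ≈2641.81 falls short of 189297/37 but 2.4¹⁰ ≈6340.34 reaches it, so n = 10.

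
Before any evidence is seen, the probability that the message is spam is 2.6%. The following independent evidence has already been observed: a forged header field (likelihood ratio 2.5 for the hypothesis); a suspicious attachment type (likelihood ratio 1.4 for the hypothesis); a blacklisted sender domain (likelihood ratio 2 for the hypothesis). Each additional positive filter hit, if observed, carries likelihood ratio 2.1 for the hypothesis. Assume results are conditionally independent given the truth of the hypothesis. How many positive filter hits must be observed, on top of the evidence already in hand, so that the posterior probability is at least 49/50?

8

Prior odds = 0.026/0.974 = 13/487.
Combined Bayes factor of the evidence already in hand = 2.5 × 1.4 × 2 = 7.
Odds after that evidence = (13/487) × 7 = 91/487.
Target odds = 0.98/0.02 = 49.
Need 2.1ⁿ ≥ 49 ÷ (91/487) = 3409/13.
2.1⁷ ≈180.109 falls short of 3409/13 but 2.1⁸ ≈378.229 reaches it, so n = 8.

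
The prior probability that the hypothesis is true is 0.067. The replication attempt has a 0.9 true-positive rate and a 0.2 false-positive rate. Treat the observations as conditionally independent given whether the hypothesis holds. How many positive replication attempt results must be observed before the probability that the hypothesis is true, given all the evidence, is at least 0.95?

4

Prior odds = 0.067/0.933 = 67/933.
Likelihood ratio of a positive result = 0.9/0.2 = 4.5.
Target posterior odds = 0.95/0.05 = 19.
Need (67/933) × 4.5ⁿ ≥ 19, i.e. 4.5ⁿ ≥ 17727/67.
4.5³ = 91.125 falls short of 17727/67 but 4.5⁴ = 410.0625 reaches it, so n = 4.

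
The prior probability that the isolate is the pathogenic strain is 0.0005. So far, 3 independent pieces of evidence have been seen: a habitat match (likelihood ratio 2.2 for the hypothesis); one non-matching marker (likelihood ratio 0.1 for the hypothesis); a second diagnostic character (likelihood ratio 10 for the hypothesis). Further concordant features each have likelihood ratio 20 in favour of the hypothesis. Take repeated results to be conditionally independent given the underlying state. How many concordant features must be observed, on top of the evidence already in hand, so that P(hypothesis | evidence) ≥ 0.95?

4

Prior odds = 0.0005/0.9995 = 1/1999.
Combined Bayes factor of the evidence already in hand = 2.2 × 0.1 × 10 = 2.2.
Odds after that evidence = (1/1999) × 2.2 = 11/9995.
Target odds = 0.95/0.05 = 19.
Need 20ⁿ ≥ 19 ÷ (11/9995) = 189905/11.
20³ = 8000 falls short of 189905/11 but 20⁴ = 160000 reaches it, so n = 4.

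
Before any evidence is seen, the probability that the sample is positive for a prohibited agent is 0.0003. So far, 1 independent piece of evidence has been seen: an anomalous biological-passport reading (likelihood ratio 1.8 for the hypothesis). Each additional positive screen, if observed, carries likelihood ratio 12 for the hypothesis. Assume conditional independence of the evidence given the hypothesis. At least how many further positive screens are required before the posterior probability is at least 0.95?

5

Prior odds = 0.0003/0.9997 = 3/9997.
Bayes factor of the evidence already in hand = 1.8.
Odds after that evidence = (3/9997) × 1.8 = 27/49985.
Target odds = 0.95/0.05 = 19.
Need 12ⁿ ≥ 19 ÷ (27/49985) = 949715/27.
12⁴ = 20736 falls short of 949715/27 but 12⁵ = 248832 reaches it, so n = 5.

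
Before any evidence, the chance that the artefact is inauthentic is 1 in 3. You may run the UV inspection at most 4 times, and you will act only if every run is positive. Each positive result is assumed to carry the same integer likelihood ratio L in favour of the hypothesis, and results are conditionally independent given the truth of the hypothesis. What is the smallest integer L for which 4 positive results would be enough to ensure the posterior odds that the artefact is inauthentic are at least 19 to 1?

3

Prior odds = (1/3)/(2/3) = 0.5.
Target odds = 19.
Need L⁴ ≥ 19 ÷ 0.5 = 38.
2⁴ = 16 < 38 ≤ 81 = 3⁴, so L = 3.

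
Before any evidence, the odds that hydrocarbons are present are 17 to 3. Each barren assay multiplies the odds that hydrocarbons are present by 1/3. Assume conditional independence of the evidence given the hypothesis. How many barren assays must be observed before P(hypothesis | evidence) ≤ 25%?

3

Prior odds = 17/3.
Likelihood ratio per barren assay = 1/3.
Target posterior odds = 0.25/0.75 = 1/3.
Need (17/3) × (1/3)ⁿ ≤ 1/3, i.e. (1/3)ⁿ ≤ 1/17.
(1/3)² = 1/9 is still above 1/17 but (1/3)³ = 1/27 is at or below it, so n = 3.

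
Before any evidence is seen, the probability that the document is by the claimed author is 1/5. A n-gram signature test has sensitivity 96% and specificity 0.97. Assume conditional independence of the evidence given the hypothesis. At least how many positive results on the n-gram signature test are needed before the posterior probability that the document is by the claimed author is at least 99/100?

Prior odds = 0.2/0.8 = 0.25.
False-positive rate = 1 − 0.97 = 0.03; likelihood ratio of a positive = 0.96/0.03 = 32.
Target odds: 0.99 ÷ 0.01 = 99.
Require 32ⁿ ≥ 99 ÷ 0.25 = 396.
32¹ = 32 falls short of 396 but 32² = 1024 reaches it, so n = 2.

2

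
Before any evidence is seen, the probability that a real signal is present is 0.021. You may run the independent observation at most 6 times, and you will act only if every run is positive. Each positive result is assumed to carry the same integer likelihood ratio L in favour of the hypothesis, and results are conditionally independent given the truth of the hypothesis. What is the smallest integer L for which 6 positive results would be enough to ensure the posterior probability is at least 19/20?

4

Prior odds = 0.021/0.979 = 21/979.
Target odds = 0.95/0.05 = 19.
Need L⁶ ≥ 19 ÷ (21/979) = 18601/21.
3⁶ = 729 < 18601/21 ≤ 4096 = 4⁶, so L = 4.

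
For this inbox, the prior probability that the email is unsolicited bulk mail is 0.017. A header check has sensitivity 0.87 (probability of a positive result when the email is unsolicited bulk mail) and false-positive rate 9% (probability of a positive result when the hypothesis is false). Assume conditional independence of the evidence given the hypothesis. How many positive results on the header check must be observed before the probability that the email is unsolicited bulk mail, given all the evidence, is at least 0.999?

Prior odds: 0.017 ÷ 0.983 = 17/983.
Likelihood ratio of a positive result = 0.87/0.09 = 29/3.
Target odds: 0.999 ÷ 0.001 = 999.
Require (29/3)ⁿ ≥ 999 ÷ (17/983) = 982017/17.
(29/3)⁴ = 707281/81 falls short of 982017/17 but (29/3)⁵ = 20511149/243 reaches it, so n = 5.

5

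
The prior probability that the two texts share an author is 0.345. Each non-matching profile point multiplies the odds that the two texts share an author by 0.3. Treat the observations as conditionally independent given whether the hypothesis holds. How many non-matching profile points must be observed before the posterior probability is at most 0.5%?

Prior odds: 0.345 ÷ 0.655 = 69/131.
Likelihood ratio per non-matching profile point = 0.3.
Target odds: 0.005 ÷ 0.995 = 1/199.
Require 0.3ⁿ ≤ 1/199 ÷ (69/131) = 131/13731.
0.3³ = 0.027 is still above 131/13731 but 0.3⁴ = 0.0081 is at or below it, so n = 4.

4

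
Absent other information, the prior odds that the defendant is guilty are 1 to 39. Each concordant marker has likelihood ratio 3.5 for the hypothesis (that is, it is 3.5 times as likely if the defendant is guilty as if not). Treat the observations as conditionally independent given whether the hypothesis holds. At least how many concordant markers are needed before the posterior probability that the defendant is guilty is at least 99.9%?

9

Prior odds = 1/39.
Likelihood ratio per concordant marker = 3.5.
Target odds: 0.999 ÷ 0.001 = 999.
Need (1/39) × 3.5ⁿ ≥ 999, i.e. 3.5ⁿ ≥ 38961.
3.5⁸ = 5764801/256 falls short of 38961 but 3.5⁹ = 40353607/512 reaches it, so n = 9.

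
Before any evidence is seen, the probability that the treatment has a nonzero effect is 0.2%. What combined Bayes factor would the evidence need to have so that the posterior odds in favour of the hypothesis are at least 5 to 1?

2495

Prior odds = 0.002/0.998 = 1/499.
Target odds = 5.
Required Bayes factor = 5 ÷ (1/499) = 2495.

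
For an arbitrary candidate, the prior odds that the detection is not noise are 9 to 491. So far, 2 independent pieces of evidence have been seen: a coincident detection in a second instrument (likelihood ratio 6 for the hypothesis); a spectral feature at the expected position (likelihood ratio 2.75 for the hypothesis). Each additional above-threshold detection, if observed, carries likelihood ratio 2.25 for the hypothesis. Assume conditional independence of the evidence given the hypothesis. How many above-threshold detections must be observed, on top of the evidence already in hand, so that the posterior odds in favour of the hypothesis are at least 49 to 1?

7

Prior odds = 9/491.
Combined Bayes factor of the evidence already in hand = 6 × 2.75 = 16.5.
Odds after that evidence = (9/491) × 16.5 = 297/982.
Target odds = 49.
Need 2.25ⁿ ≥ 49 ÷ (297/982) = 48118/297.
2.25⁶ = 531441/4096 falls short of 48118/297 but 2.25⁷ = 4782969/16384 reaches it, so n = 7.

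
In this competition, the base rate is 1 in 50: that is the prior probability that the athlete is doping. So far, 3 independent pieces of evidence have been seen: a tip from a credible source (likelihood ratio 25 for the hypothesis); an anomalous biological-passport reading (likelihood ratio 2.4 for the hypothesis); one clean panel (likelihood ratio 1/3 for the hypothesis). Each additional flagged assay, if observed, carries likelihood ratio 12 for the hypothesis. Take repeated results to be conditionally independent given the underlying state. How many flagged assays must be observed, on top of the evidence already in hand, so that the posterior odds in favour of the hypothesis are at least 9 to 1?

Prior odds = 0.02/0.98 = 1/49.
Combined Bayes factor of the evidence already in hand = 25 × 2.4 × (1/3) = 20.
Odds after that evidence = (1/49) × 20 = 20/49.
Target odds = 9.
Need 12ⁿ ≥ 9 ÷ (20/49) = 22.05.
12¹ = 12 falls short of 22.05 but 12² = 144 reaches it, so n = 2.

2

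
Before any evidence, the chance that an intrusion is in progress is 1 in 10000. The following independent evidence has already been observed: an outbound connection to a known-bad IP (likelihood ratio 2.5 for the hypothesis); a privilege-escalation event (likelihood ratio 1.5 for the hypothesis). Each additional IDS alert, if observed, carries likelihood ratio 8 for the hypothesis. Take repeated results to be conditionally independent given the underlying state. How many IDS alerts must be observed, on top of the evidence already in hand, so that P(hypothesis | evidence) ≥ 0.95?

Prior odds = 0.0001/0.9999 = 1/9999.
Combined Bayes factor of the evidence already in hand = 2.5 × 1.5 = 3.75.
Odds after that evidence = (1/9999) × 3.75 = 5/13332.
Target odds = 0.95/0.05 = 19.
Need 8ⁿ ≥ 19 ÷ (5/13332) = 50661.6.
8⁵ = 32768 falls short of 50661.6 but 8⁶ = 262144 reaches it, so n = 6.

6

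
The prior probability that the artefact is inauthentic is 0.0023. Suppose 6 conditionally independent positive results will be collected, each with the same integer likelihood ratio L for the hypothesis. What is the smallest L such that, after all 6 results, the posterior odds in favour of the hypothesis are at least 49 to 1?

Prior odds = 0.0023/0.9977 = 23/9977.
Target odds = 49.
Need L⁶ ≥ 49 ÷ (23/9977) = 488873/23.
5⁶ = 15625 < 488873/23 ≤ 46656 = 6⁶, so L = 6.

6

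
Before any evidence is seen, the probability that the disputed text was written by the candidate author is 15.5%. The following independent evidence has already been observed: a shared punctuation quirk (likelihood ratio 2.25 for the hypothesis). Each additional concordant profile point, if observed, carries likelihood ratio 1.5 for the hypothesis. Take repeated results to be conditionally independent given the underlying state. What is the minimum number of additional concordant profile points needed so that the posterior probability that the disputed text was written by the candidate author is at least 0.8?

6

Prior odds = 0.155/0.845 = 31/169.
Bayes factor of the evidence already in hand = 2.25.
Odds after that evidence = (31/169) × 2.25 = 279/676.
Target odds = 0.8/0.2 = 4.
Need 1.5ⁿ ≥ 4 ÷ (279/676) = 2704/279.
1.5⁵ = 7.59375 falls short of 2704/279 but 1.5⁶ = 11.390625 reaches it, so n = 6.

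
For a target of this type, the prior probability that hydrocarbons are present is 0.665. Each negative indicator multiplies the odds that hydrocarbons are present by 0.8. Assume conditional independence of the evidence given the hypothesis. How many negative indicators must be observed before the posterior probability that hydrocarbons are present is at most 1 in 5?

Prior odds = 0.665/0.335 = 133/67.
Likelihood ratio per negative indicator = 0.8.
Target posterior odds = 0.2/0.8 = 0.25.
Require 0.8ⁿ ≤ 0.25 ÷ (133/67) = 67/532.
0.8⁹ = 262144/1953125 is still above 67/532 but 0.8¹⁰ = 1048576/9765625 is at or below it, so n = 10.

10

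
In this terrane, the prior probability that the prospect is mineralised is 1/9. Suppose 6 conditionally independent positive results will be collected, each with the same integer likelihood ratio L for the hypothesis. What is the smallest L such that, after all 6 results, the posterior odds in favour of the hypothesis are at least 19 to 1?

3

Prior odds = (1/9)/(8/9) = 0.125.
Target odds = 19.
Need L⁶ ≥ 19 ÷ 0.125 = 152.
2⁶ = 64 < 152 ≤ 729 = 3⁶, so L = 3.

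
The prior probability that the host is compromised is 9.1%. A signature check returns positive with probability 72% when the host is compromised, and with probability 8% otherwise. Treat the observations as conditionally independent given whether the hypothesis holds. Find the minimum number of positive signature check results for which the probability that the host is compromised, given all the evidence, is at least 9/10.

3

Prior odds: 0.091 ÷ 0.909 = 91/909.
Likelihood ratio of a positive result = 0.72/0.08 = 9.
Target odds: 0.9 ÷ 0.1 = 9.
Need (91/909) × 9ⁿ ≥ 9, i.e. 9ⁿ ≥ 8181/91.
9² = 81 falls short of 8181/91 but 9³ = 729 reaches it, so n = 3.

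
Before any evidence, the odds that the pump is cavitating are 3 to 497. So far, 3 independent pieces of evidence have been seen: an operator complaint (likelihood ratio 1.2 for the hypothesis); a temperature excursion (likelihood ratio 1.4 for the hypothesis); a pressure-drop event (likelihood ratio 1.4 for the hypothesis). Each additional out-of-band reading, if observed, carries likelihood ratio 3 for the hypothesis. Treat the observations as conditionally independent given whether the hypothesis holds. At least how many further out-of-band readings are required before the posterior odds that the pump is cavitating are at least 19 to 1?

7

Prior odds = 3/497.
Combined Bayes factor of the evidence already in hand = 1.2 × 1.4 × 1.4 = 2.352.
Odds after that evidence = (3/497) × 2.352 = 126/8875.
Target odds = 19.
Need 3ⁿ ≥ 19 ÷ (126/8875) = 168625/126.
3⁶ = 729 falls short of 168625/126 but 3⁷ = 2187 reaches it, so n = 7.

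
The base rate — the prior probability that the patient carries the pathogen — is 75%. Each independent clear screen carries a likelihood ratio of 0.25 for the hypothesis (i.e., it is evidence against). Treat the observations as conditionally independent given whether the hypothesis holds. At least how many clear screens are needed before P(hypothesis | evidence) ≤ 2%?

4

Prior odds: 0.75 ÷ 0.25 = 3.
Likelihood ratio per clear screen = 0.25.
Target posterior odds = 0.02/0.98 = 1/49.
Need 3 × 0.25ⁿ ≤ 1/49, i.e. 0.25ⁿ ≤ 1/147.
0.25³ = 0.015625 is still above 1/147 but 0.25⁴ = 0.00390625 is at or below it, so n = 4.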